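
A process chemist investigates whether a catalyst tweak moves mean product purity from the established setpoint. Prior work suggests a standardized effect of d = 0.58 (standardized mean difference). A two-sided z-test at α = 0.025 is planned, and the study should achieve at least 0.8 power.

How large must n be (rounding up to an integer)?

For power 0.8 need Φ(δ − z_{0.0125}) = 0.8, so δ = z_{0.0125} + z_{0.20} = 2.241 + 0.842 = 3.083.
(For δ > 0 the lower-tail rejection region contributes negligibly to power, so the one-term inversion is standard.)
δ = d·√n ⇒ n = (δ/d)² = (3.083 / 0.58)² = 28.26.
Rounding up, n = 29.

n = 29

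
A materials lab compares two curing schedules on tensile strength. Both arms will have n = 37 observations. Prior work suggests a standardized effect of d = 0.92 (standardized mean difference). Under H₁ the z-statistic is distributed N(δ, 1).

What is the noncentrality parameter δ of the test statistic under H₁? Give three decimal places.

δ = d·√(n/2) = 0.92 × √(37/2) = 3.9571

δ ≈ 3.957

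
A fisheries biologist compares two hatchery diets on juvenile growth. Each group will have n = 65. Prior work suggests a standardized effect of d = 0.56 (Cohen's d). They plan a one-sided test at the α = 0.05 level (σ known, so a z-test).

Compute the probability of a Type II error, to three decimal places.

β ≈ 0.061

Noncentrality parameter: δ = d·√(n/2) = 0.56 × √(65/2) = 3.1925
Critical value for a one-sided test at α = 0.05: z_α = 1.645.
Power = Φ(δ − 1.645) = Φ(1.548) = 0.9391.
Type II error: β = 1 − power = 1 − 0.9391 = 0.0609.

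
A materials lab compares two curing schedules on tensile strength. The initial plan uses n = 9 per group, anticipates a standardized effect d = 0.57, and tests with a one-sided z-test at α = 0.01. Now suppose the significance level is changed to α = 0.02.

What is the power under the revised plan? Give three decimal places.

δ = d·√(n/2) = 0.57 × √(9/2) = 1.2092 (unchanged). New critical value: z_{0.02} = 2.054.
Revised power = P(Z > 2.054 − δ) = Φ(-0.845) = 0.1992.

Power ≈ 0.199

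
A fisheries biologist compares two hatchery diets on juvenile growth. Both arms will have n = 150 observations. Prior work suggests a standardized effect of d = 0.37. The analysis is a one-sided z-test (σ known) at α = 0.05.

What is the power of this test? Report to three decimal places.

Noncentrality parameter: δ = d·√(n/2) = 0.37 × √(150/2) = 3.2043
Critical value for a one-sided test at α = 0.05: z_α = 1.645.
Power = P(Z > 1.645 − δ) = Φ(1.559) = 0.9406.

Power ≈ 0.941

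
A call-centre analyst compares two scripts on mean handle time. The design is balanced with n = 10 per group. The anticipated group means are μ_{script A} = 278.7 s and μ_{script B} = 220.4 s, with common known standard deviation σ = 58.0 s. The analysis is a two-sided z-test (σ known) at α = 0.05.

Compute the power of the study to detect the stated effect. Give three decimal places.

Standardized effect: d = |μ_{script A} − μ_{script B}| / σ = |278.7 − 220.4| / 58.0 = 1.0052
Noncentrality parameter: δ = d·√(n/2) = 1.0052 × √(10/2) = 2.2476
Two-sided α = 0.05 → critical value z_{0.025} = 1.960.
Power = Φ(δ − 1.960) + Φ(−δ − 1.960) = Φ(0.288) + Φ(-4.208) = 0.6132 + 0.0000 = 0.6132.

Power ≈ 0.613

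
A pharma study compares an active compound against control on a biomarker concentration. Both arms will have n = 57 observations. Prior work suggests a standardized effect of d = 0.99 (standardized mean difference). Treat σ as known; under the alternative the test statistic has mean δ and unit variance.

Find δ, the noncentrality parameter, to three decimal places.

The noncentrality parameter scales effect size by the design's sample-size factor: δ = d·√(n/2) = 0.99 × √(57/2) = 5.2852

δ ≈ 5.285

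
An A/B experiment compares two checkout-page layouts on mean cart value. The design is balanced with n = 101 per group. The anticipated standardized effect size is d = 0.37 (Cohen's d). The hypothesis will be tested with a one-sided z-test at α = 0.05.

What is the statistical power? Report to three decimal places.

Noncentrality parameter: δ = d·√(n/2) = 0.37 × √(101/2) = 2.6293
Critical value for a one-sided test at α = 0.05: z_α = 1.645.
Power = Φ(δ − 1.645) = Φ(0.984) = 0.8376.

Power ≈ 0.838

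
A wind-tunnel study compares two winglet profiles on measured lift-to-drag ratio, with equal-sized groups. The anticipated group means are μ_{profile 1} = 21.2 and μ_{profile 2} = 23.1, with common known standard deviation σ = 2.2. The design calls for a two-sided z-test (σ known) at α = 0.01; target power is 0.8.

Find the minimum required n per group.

n = 32 per group

Standardized effect: d = |μ_{profile 1} − μ_{profile 2}| / σ = |21.2 − 23.1| / 2.2 = 0.8636
Set Φ(δ − 2.576) = 0.8; then δ − 2.576 = Φ⁻¹(0.8) = 0.842, giving δ = 3.417.
(Ignoring the negligible lower-tail rejection probability gives the usual closed-form inversion.)
δ = d·√(n/2) ⇒ n = 2(δ/d)² = 2 × (3.417 / 0.8636)² = 31.32.
Round up to the next whole unit.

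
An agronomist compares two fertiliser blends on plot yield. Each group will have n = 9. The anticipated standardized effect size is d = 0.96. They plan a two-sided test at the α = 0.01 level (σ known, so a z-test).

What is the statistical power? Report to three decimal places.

Noncentrality parameter: δ = d·√(n/2) = 0.96 × √(9/2) = 2.0365
Two-sided α = 0.01 → critical value z_{0.005} = 2.576.
Power = Φ(δ − 2.576) + Φ(−δ − 2.576) = Φ(-0.539) + Φ(-4.612) = 0.2948 + 0.0000 = 0.2948.

Power ≈ 0.295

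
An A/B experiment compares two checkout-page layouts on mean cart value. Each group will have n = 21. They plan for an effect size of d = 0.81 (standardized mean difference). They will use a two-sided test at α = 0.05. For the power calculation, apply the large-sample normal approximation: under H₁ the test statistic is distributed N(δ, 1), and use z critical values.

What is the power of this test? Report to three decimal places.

Noncentrality parameter: λ = d·√(n/2) = 0.81 × √(21/2) = 2.6247
Two-sided α = 0.05 → critical value z_{0.025} = 1.960.
Power = Φ(λ − 1.960) + Φ(−λ − 1.960) = Φ(0.665) + Φ(-4.585) = 0.7469 + 0.0000 = 0.7469.

Power ≈ 0.747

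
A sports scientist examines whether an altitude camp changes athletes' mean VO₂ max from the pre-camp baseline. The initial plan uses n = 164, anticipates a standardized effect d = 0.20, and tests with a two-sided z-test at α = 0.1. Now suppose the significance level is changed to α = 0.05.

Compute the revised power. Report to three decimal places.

δ = d·√n = 0.20 × √164 = 2.5612 (unchanged). New critical value: z_{0.025} = 1.960.
Revised power = Φ(δ − 1.960) + Φ(−δ − 1.960) = Φ(0.601) + Φ(-4.521) = 0.7262 + 0.0000 = 0.7262.

Power ≈ 0.726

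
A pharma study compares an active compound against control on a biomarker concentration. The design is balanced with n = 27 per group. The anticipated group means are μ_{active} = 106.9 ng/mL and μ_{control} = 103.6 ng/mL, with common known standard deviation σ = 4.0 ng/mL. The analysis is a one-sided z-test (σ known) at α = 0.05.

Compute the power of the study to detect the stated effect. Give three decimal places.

Power ≈ 0.917

Standardized effect: d = |μ_{active} − μ_{control}| / σ = |106.9 − 103.6| / 4.0 = 0.8250
Noncentrality parameter: δ = d·√(n/2) = 0.8250 × √(27/2) = 3.0312
One-sided α = 0.05 → critical value z_{0.05} = 1.645.
Power = P(Z > 1.645 − δ) = Φ(1.386) = 0.9172.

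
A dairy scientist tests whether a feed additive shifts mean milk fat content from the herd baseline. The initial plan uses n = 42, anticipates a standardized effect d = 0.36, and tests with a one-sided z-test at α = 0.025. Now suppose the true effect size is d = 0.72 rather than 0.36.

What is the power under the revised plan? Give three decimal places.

With d = 0.72: δ = d·√n = 0.72 × √42 = 4.6661. Critical value z_{0.025} = 1.960.
Revised power = Φ(δ − 1.960) = Φ(2.706) = 0.9966.

Power ≈ 0.997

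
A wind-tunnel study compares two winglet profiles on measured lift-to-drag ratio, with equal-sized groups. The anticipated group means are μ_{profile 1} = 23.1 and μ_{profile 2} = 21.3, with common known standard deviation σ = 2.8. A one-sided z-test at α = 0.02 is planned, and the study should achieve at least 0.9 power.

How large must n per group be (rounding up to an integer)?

Standardized effect: d = |μ_{profile 1} − μ_{profile 2}| / σ = |23.1 − 21.3| / 2.8 = 0.6429
For power 0.9 need Φ(δ − z_{0.02}) = 0.9, so δ = z_{0.02} + z_{0.10} = 2.054 + 1.282 = 3.335.
δ = d·√(n/2) ⇒ n = 2(δ/d)² = 2 × (3.335 / 0.6429)² = 53.84.
Rounding up, n = 54 per group.

n = 54 per group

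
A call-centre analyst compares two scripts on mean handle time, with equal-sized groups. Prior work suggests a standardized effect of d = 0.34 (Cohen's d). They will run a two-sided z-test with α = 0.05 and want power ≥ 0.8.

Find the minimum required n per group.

Set Φ(δ − 1.960) = 0.8; then δ − 1.960 = Φ⁻¹(0.8) = 0.842, giving δ = 2.802.
(The Φ(−δ − z_{α/2}) term is vanishingly small for δ > 0 and is dropped in the standard sample-size formula.)
δ = d·√(n/2) ⇒ n = 2(δ/d)² = 2 × (2.802 / 0.34)² = 135.79.
Rounding up, n = 136 per group.

n = 136 per group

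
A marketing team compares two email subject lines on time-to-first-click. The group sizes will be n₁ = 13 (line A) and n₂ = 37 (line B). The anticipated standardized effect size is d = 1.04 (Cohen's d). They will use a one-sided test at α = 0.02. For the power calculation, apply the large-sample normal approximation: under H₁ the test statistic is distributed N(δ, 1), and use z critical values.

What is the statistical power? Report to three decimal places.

Noncentrality parameter: δ = d / √(1/n₁ + 1/n₂) = 1.04 / √(1/13 + 1/37) = 3.2257
One-sided α = 0.02 → critical value z_{0.02} = 2.054.
Power = Φ(δ − 2.054) = Φ(1.172) = 0.8794.

Power ≈ 0.879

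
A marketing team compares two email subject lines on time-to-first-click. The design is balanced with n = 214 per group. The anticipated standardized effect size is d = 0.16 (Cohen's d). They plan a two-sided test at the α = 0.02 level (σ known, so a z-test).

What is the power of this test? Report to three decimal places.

Noncentrality parameter: δ = d·√(n/2) = 0.16 × √(214/2) = 1.6551
Critical value for a two-sided test at α = 0.02: z_{α/2} = 2.326.
Power = Φ(δ − 2.326) + Φ(−δ − 2.326) = Φ(-0.671) + Φ(-3.981) = 0.2510 + 0.0000 = 0.2511.

Power ≈ 0.251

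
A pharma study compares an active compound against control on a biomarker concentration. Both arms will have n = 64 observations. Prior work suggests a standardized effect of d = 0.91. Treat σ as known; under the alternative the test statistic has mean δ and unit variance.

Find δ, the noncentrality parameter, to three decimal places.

δ = d·√(n/2) = 0.91 × √(64/2) = 5.1477

δ ≈ 5.148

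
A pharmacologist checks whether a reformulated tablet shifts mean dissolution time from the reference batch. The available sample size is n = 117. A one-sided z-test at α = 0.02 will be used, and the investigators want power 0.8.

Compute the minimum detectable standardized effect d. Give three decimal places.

d ≈ 0.268

Need Φ(δ − 2.054) = 0.8, so δ = 2.054 + 0.842 = 2.895.
δ = d·√n ⇒ d = δ/√n = 2.895/√117 = 0.2677.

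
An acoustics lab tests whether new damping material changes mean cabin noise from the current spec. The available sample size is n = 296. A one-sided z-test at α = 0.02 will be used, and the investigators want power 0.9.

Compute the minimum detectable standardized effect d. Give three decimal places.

d ≈ 0.194

Required noncentrality: δ = z_{0.02} + z_{0.10} = 2.054 + 1.282 = 3.335.
δ = d·√n ⇒ d = δ/√n = 3.335/√296 = 0.1939.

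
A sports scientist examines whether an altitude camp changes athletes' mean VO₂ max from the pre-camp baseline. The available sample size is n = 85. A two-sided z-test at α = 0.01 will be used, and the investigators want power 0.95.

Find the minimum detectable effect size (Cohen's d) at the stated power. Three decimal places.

d ≈ 0.458

Need Φ(δ − 2.576) = 0.95, so δ = 2.576 + 1.645 = 4.221.
(The second rejection-region term Φ(−δ − z_{α/2}) is negligible and dropped.)
δ = d·√n ⇒ d = δ/√n = 4.221/√85 = 0.4578.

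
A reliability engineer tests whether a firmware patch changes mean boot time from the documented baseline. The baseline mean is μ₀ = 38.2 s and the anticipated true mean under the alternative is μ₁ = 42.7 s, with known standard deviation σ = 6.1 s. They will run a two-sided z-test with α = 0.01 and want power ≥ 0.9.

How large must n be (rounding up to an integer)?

n = 28

Standardized effect: d = |μ₁ − μ₀| / σ = |42.7 − 38.2| / 6.1 = 0.7377
Set Φ(δ − 2.576) = 0.9; then δ − 2.576 = Φ⁻¹(0.9) = 1.282, giving δ = 3.857.
(The Φ(−δ − z_{α/2}) term is vanishingly small for δ > 0 and is dropped in the standard sample-size formula.)
δ = d·√n ⇒ n = (δ/d)² = (3.857 / 0.7377)² = 27.34.
Rounding up, n = 28.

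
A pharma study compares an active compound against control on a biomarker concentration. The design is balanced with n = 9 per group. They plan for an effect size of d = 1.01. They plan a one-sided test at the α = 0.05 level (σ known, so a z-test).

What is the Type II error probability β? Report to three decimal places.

β ≈ 0.309

Noncentrality parameter: δ = d·√(n/2) = 1.01 × √(9/2) = 2.1425
One-sided α = 0.05 → critical value z_{0.05} = 1.645.
Power = Φ(δ − 1.645) = Φ(0.498) = 0.6906.
Type II error: β = 1 − power = 1 − 0.6906 = 0.3094.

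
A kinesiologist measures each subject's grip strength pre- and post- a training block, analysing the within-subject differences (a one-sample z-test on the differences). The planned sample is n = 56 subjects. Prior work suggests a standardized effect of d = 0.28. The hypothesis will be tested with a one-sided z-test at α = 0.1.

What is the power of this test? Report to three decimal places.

Power ≈ 0.792

Noncentrality parameter: δ = d·√n = 0.28 × √56 = 2.0953
One-sided α = 0.1 → critical value z_{0.1} = 1.282.
Power = Φ(δ − 1.282) = Φ(0.814) = 0.7921.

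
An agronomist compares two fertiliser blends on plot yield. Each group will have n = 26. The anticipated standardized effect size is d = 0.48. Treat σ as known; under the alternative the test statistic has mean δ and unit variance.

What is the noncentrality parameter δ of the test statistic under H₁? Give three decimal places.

δ ≈ 1.731

δ = d·√(n/2) = 0.48 × √(26/2) = 1.7307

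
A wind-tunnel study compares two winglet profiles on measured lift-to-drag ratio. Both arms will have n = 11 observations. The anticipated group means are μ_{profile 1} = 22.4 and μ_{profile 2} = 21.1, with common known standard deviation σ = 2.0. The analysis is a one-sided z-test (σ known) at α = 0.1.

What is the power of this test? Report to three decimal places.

Power ≈ 0.596

Standardized effect: d = |μ_{profile 1} − μ_{profile 2}| / σ = |22.4 − 21.1| / 2.0 = 0.6500
Noncentrality parameter: δ = d·√(n/2) = 0.6500 × √(11/2) = 1.5244
Critical value for a one-sided test at α = 0.1: z_α = 1.282.
Power = Φ(δ − 1.282) = Φ(0.243) = 0.5959.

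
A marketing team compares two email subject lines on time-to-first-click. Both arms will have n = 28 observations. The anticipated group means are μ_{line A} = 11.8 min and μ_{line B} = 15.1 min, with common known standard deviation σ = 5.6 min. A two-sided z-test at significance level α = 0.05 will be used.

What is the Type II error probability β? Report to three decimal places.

β ≈ 0.403

Standardized effect: d = |μ_{line A} − μ_{line B}| / σ = |11.8 − 15.1| / 5.6 = 0.5893
Noncentrality parameter: δ = d·√(n/2) = 0.5893 × √(28/2) = 2.2049
Two-sided α = 0.05 → critical value z_{0.025} = 1.960.
Power = Φ(δ − 1.960) + Φ(−δ − 1.960) = Φ(0.245) + Φ(-4.165) = 0.5967 + 0.0000 = 0.5968.
Type II error: β = 1 − power = 1 − 0.5968 = 0.4032.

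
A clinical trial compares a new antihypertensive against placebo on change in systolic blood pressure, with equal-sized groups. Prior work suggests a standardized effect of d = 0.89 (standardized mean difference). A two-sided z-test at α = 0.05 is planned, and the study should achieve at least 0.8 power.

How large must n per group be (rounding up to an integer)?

For power 0.8 need Φ(δ − z_{0.025}) = 0.8, so δ = z_{0.025} + z_{0.20} = 1.960 + 0.842 = 2.802.
(For δ > 0 the lower-tail rejection region contributes negligibly to power, so the one-term inversion is standard.)
δ = d·√(n/2) ⇒ n = 2(δ/d)² = 2 × (2.802 / 0.89)² = 19.82.
Rounding up, n = 20 per group.

n = 20 per group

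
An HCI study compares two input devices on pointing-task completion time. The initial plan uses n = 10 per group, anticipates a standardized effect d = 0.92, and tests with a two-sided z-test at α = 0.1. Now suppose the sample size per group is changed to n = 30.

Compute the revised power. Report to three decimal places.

Power ≈ 0.972

With n = 30 per group: δ = d·√(n/2) = 0.92 × √(30/2) = 3.5631. Critical value z_{0.05} = 1.645.
Revised power = Φ(δ − 1.645) + Φ(−δ − 1.645) = Φ(1.918) + Φ(-5.208) = 0.9725 + 0.0000 = 0.9725.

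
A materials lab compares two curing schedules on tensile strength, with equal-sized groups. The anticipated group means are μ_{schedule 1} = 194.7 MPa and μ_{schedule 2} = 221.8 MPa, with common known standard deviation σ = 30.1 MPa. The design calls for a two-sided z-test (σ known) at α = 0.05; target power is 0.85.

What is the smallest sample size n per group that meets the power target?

n = 23 per group

Standardized effect: d = |μ_{schedule 1} − μ_{schedule 2}| / σ = |194.7 − 221.8| / 30.1 = 0.9003
Set Φ(δ − 1.960) = 0.85; then δ − 1.960 = Φ⁻¹(0.85) = 1.036, giving δ = 2.996.
(For δ > 0 the lower-tail rejection region contributes negligibly to power, so the one-term inversion is standard.)
δ = d·√(n/2) ⇒ n = 2(δ/d)² = 2 × (2.996 / 0.9003)² = 22.15.
Rounding up, n = 23 per group.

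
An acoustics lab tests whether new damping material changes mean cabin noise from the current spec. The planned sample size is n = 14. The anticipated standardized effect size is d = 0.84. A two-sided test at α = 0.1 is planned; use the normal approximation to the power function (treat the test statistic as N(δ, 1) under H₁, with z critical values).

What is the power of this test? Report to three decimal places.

Noncentrality parameter: δ = d·√n = 0.84 × √14 = 3.1430
Two-sided α = 0.1 → critical value z_{0.05} = 1.645.
Power = Φ(δ − 1.645) + Φ(−δ − 1.645) = Φ(1.498) + Φ(-4.788) = 0.9330 + 0.0000 = 0.9330.

Power ≈ 0.933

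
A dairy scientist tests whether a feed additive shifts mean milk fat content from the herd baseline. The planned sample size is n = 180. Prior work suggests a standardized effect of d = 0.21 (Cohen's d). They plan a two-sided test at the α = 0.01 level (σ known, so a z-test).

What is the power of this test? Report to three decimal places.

Power ≈ 0.595

Noncentrality parameter: δ = d·√n = 0.21 × √180 = 2.8174
Two-sided α = 0.01 → critical value z_{0.005} = 2.576.
Power = Φ(δ − 2.576) + Φ(−δ − 2.576) = Φ(0.242) + Φ(-5.393) = 0.5955 + 0.0000 = 0.5955.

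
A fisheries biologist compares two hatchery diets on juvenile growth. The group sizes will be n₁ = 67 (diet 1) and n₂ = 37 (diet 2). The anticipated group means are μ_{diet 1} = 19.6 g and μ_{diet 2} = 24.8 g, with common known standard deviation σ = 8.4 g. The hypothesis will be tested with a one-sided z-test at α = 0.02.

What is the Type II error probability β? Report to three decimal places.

β ≈ 0.166

Standardized effect: d = |μ_{diet 1} − μ_{diet 2}| / σ = |19.6 − 24.8| / 8.4 = 0.6190
Noncentrality parameter: δ = d / √(1/n₁ + 1/n₂) = 0.6190 / √(1/67 + 1/37) = 3.0224
Critical value for a one-sided test at α = 0.02: z_α = 2.054.
Power = P(Z > 2.054 − δ) = Φ(0.969) = 0.8336.
Type II error: β = 1 − power = 1 − 0.8336 = 0.1664.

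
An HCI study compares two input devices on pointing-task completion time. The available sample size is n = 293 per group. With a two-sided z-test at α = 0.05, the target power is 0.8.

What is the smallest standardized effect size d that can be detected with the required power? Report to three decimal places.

d ≈ 0.231

Required noncentrality: δ = z_{0.025} + z_{0.20} = 1.960 + 0.842 = 2.802.
(The second rejection-region term Φ(−δ − z_{α/2}) is negligible and dropped.)
δ = d·√(n/2) ⇒ d = δ/√(n/2) = 2.802/√(293/2) = 0.2315.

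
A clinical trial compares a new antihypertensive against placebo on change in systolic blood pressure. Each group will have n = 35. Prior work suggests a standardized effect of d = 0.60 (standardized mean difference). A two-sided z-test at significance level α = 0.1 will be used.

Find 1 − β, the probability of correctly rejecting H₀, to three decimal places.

Noncentrality parameter: δ = d·√(n/2) = 0.60 × √(35/2) = 2.5100
Two-sided α = 0.1 → critical value z_{0.05} = 1.645.
Power = Φ(δ − 1.645) + Φ(−δ − 1.645) = Φ(0.865) + Φ(-4.155) = 0.8065 + 0.0000 = 0.8065.

Power ≈ 0.807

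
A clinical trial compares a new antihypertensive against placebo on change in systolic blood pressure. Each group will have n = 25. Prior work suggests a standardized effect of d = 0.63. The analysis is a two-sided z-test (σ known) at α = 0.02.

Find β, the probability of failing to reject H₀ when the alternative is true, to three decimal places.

β ≈ 0.539

Noncentrality parameter: δ = d·√(n/2) = 0.63 × √(25/2) = 2.2274
Two-sided α = 0.02 → critical value z_{0.01} = 2.326.
Power = Φ(δ − 2.326) + Φ(−δ − 2.326) = Φ(-0.099) + Φ(-4.554) = 0.4606 + 0.0000 = 0.4606.
Type II error: β = 1 − power = 1 − 0.4606 = 0.5394.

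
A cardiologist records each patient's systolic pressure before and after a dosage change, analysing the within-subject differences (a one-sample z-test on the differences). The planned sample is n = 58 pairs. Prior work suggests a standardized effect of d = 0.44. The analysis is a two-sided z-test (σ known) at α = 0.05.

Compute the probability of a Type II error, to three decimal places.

β ≈ 0.082

Noncentrality parameter: δ = d·√n = 0.44 × √58 = 3.3509
Critical value for a two-sided test at α = 0.05: z_{α/2} = 1.960.
Power = Φ(δ − 1.960) + Φ(−δ − 1.960) = Φ(1.391) + Φ(-5.311) = 0.9179 + 0.0000 = 0.9179.
Type II error: β = 1 − power = 1 − 0.9179 = 0.0821.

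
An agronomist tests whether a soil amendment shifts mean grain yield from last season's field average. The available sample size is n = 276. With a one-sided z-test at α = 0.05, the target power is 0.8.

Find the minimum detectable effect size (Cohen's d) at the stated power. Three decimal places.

Required noncentrality: δ = z_{0.05} + z_{0.20} = 1.645 + 0.842 = 2.486.
δ = d·√n ⇒ d = δ/√n = 2.486/√276 = 0.1497.

d ≈ 0.150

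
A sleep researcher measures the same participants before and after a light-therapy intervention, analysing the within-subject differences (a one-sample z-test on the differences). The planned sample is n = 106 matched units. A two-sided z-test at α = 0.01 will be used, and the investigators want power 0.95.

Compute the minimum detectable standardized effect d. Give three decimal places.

Required noncentrality: δ = z_{0.005} + z_{0.05} = 2.576 + 1.645 = 4.221.
(Lower-tail contribution to power is negligible for δ > 0.)
δ = d·√n ⇒ d = δ/√n = 4.221/√106 = 0.4099.

d ≈ 0.410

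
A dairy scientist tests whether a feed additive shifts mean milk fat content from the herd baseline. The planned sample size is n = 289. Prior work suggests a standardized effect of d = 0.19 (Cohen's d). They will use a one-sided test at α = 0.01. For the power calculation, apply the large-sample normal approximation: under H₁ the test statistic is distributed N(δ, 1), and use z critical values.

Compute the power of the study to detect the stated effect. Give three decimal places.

Power ≈ 0.817

Noncentrality parameter: δ = d·√n = 0.19 × √289 = 3.2300
One-sided α = 0.01 → critical value z_{0.01} = 2.326.
Power = Φ(δ − 2.326) = Φ(0.904) = 0.8169.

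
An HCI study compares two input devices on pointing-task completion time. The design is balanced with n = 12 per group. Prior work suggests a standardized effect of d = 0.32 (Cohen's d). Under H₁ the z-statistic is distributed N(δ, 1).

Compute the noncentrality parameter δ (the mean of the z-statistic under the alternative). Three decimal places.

δ ≈ 0.784

δ = d·√(n/2) = 0.32 × √(12/2) = 0.7838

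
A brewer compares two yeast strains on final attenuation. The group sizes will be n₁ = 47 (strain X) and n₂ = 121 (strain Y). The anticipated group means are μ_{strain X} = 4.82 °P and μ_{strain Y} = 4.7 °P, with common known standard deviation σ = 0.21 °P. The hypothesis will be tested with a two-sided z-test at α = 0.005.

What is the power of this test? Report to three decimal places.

Standardized effect: d = |μ_{strain X} − μ_{strain Y}| / σ = |4.82 − 4.7| / 0.21 = 0.5714
Noncentrality parameter: δ = d / √(1/n₁ + 1/n₂) = 0.5714 / √(1/47 + 1/121) = 3.3247
Critical value for a two-sided test at α = 0.005: z_{α/2} = 2.807.
Power = Φ(δ − 2.807) + Φ(−δ − 2.807) = Φ(0.518) + Φ(-6.132) = 0.6976 + 0.0000 = 0.6976.

Power ≈ 0.698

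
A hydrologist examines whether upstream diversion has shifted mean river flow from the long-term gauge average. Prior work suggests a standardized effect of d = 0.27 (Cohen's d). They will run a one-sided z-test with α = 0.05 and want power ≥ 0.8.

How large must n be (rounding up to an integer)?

Set Φ(δ − 1.645) = 0.8; then δ − 1.645 = Φ⁻¹(0.8) = 0.842, giving δ = 2.486.
δ = d·√n ⇒ n = (δ/d)² = (2.486 / 0.27)² = 84.81.
Round up to the next whole unit.

n = 85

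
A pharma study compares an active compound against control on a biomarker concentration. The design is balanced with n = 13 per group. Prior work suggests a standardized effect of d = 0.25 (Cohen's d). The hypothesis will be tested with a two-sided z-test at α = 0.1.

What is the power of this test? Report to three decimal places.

Power ≈ 0.168

Noncentrality parameter: δ = d·√(n/2) = 0.25 × √(13/2) = 0.6374
Two-sided α = 0.1 → critical value z_{0.05} = 1.645.
Power = Φ(δ − 1.645) + Φ(−δ − 1.645) = Φ(-1.007) + Φ(-2.282) = 0.1569 + 0.0112 = 0.1681.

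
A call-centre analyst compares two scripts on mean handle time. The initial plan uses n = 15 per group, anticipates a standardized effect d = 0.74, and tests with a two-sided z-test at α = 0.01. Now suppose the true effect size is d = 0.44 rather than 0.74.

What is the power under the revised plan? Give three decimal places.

With d = 0.44: δ = d·√(n/2) = 0.44 × √(15/2) = 1.2050. Critical value z_{0.005} = 2.576.
Revised power = Φ(δ − 2.576) + Φ(−δ − 2.576) = Φ(-1.371) + Φ(-3.781) = 0.0852 + 0.0001 = 0.0853.

Power ≈ 0.085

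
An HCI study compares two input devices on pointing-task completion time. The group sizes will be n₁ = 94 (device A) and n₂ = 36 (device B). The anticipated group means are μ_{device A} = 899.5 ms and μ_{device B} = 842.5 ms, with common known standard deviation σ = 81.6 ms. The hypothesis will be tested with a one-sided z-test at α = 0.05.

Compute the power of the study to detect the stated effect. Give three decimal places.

Standardized effect: d = |μ_{device A} − μ_{device B}| / σ = |899.5 − 842.5| / 81.6 = 0.6985
Noncentrality parameter: δ = d / √(1/n₁ + 1/n₂) = 0.6985 / √(1/94 + 1/36) = 3.5639
Critical value for a one-sided test at α = 0.05: z_α = 1.645.
Power = P(Z > 1.645 − δ) = Φ(1.919) = 0.9725.

Power ≈ 0.973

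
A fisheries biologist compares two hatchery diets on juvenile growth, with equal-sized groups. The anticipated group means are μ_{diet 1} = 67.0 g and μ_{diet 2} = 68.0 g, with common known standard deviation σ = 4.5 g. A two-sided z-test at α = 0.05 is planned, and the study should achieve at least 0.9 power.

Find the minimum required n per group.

Standardized effect: d = |μ_{diet 1} − μ_{diet 2}| / σ = |67.0 − 68.0| / 4.5 = 0.2222
For power 0.9 need Φ(δ − z_{0.025}) = 0.9, so δ = z_{0.025} + z_{0.10} = 1.960 + 1.282 = 3.242.
(For δ > 0 the lower-tail rejection region contributes negligibly to power, so the one-term inversion is standard.)
δ = d·√(n/2) ⇒ n = 2(δ/d)² = 2 × (3.242 / 0.2222)² = 425.55.
Round up to the next whole unit.

n = 426 per group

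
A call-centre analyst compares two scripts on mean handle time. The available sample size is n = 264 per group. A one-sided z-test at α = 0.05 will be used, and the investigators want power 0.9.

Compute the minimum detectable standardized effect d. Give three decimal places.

Required noncentrality: δ = z_{0.05} + z_{0.10} = 1.645 + 1.282 = 2.926.
δ = d·√(n/2) ⇒ d = δ/√(n/2) = 2.926/√(264/2) = 0.2547.

d ≈ 0.255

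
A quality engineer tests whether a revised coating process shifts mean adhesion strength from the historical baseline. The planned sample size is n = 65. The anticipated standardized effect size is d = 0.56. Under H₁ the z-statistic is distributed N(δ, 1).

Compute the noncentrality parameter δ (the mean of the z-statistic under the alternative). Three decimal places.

δ ≈ 4.515

δ = d·√n = 0.56 × √65 = 4.5149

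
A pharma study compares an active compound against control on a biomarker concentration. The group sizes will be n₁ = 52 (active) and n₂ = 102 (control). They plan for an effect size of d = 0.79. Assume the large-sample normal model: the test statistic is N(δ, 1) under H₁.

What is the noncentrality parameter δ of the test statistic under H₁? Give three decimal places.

δ ≈ 4.636

The noncentrality parameter scales effect size by the design's sample-size factor: δ = d / √(1/n₁ + 1/n₂) = 0.79 / √(1/52 + 1/102) = 4.6363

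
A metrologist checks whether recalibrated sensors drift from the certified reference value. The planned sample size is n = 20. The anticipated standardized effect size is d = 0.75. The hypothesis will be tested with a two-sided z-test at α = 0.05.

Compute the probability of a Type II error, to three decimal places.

Noncentrality parameter: δ = d·√n = 0.75 × √20 = 3.3541
Two-sided α = 0.05 → critical value z_{0.025} = 1.960.
Power = Φ(δ − 1.960) + Φ(−δ − 1.960) = Φ(1.394) + Φ(-5.314) = 0.9184 + 0.0000 = 0.9184.
Type II error: β = 1 − power = 1 − 0.9184 = 0.0816.

β ≈ 0.082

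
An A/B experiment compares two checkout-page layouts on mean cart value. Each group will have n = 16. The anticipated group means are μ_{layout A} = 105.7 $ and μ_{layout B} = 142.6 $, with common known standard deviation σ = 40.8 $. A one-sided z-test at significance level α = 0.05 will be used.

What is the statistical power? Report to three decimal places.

Standardized effect: d = |μ_{layout A} − μ_{layout B}| / σ = |105.7 − 142.6| / 40.8 = 0.9044
Noncentrality parameter: δ = d·√(n/2) = 0.9044 × √(16/2) = 2.5581
Critical value for a one-sided test at α = 0.05: z_α = 1.645.
Power = P(Z > 1.645 − δ) = Φ(0.913) = 0.8194.

Power ≈ 0.819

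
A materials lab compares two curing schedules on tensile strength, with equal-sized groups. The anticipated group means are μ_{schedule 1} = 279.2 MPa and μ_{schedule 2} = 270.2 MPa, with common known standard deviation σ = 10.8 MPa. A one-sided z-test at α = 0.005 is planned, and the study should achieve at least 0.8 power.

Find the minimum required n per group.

n = 34 per group

Standardized effect: d = |μ_{schedule 1} − μ_{schedule 2}| / σ = |279.2 − 270.2| / 10.8 = 0.8333
Set Φ(δ − 2.576) = 0.8; then δ − 2.576 = Φ⁻¹(0.8) = 0.842, giving δ = 3.417.
δ = d·√(n/2) ⇒ n = 2(δ/d)² = 2 × (3.417 / 0.8333)² = 33.64.
Rounding up, n = 34 per group.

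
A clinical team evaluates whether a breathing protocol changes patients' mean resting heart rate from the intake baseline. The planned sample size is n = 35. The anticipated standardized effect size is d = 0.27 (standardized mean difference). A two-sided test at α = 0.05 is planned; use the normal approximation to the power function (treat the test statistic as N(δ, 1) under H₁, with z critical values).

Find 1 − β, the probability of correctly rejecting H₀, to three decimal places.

Noncentrality parameter: λ = d·√n = 0.27 × √35 = 1.5973
Two-sided α = 0.05 → critical value z_{0.025} = 1.960.
Power = Φ(λ − 1.960) + Φ(−λ − 1.960) = Φ(-0.363) + Φ(-3.557) = 0.3584 + 0.0002 = 0.3586.

Power ≈ 0.359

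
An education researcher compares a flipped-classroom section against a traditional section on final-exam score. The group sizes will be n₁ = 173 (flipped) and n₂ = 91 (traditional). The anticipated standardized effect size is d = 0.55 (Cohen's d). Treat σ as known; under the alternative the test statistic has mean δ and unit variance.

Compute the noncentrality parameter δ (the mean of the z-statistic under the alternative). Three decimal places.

δ ≈ 4.247

δ = d / √(1/n₁ + 1/n₂) = 0.55 / √(1/173 + 1/91) = 4.2472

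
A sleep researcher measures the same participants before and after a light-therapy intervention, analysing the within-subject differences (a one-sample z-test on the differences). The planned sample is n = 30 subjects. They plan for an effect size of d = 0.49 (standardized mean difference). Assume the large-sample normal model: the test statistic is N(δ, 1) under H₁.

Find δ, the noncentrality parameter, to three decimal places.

δ ≈ 2.684

The noncentrality parameter scales effect size by the design's sample-size factor: δ = d·√n = 0.49 × √30 = 2.6838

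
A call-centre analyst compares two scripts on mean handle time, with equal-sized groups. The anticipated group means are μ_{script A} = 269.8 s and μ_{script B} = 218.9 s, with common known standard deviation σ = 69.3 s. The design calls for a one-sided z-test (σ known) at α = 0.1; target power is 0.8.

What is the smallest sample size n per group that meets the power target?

Standardized effect: d = |μ_{script A} − μ_{script B}| / σ = |269.8 − 218.9| / 69.3 = 0.7345
Set Φ(δ − 1.282) = 0.8; then δ − 1.282 = Φ⁻¹(0.8) = 0.842, giving δ = 2.123.
δ = d·√(n/2) ⇒ n = 2(δ/d)² = 2 × (2.123 / 0.7345)² = 16.71.
Rounding up, n = 17 per group.

n = 17 per group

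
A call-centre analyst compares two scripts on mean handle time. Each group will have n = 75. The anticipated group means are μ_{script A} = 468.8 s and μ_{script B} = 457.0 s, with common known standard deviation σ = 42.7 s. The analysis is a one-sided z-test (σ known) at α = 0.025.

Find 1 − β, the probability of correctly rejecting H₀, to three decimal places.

Standardized effect: d = |μ_{script A} − μ_{script B}| / σ = |468.8 − 457.0| / 42.7 = 0.2763
Noncentrality parameter: λ = d·√(n/2) = 0.2763 × √(75/2) = 1.6923
Critical value for a one-sided test at α = 0.025: z_α = 1.960.
Power = Φ(λ − 1.960) = Φ(-0.268) = 0.3945.

Power ≈ 0.394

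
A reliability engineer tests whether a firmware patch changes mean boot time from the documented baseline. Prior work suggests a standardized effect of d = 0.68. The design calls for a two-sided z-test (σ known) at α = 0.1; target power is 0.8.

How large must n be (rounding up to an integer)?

n = 14

For power 0.8 need Φ(δ − z_{0.05}) = 0.8, so δ = z_{0.05} + z_{0.20} = 1.645 + 0.842 = 2.486.
(For δ > 0 the lower-tail rejection region contributes negligibly to power, so the one-term inversion is standard.)
δ = d·√n ⇒ n = (δ/d)² = (2.486 / 0.68)² = 13.37.
Rounding up, n = 14.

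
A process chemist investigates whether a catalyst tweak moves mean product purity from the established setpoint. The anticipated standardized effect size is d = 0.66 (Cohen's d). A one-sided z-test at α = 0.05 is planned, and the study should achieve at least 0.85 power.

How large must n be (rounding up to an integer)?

n = 17

For power 0.85 need Φ(δ − z_{0.05}) = 0.85, so δ = z_{0.05} + z_{0.15} = 1.645 + 1.036 = 2.681.
δ = d·√n ⇒ n = (δ/d)² = (2.681 / 0.66)² = 16.50.
Round up to the next whole unit.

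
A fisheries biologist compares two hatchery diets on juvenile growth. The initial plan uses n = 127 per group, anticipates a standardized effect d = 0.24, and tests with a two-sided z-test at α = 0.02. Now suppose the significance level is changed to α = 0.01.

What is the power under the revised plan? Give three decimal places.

δ = d·√(n/2) = 0.24 × √(127/2) = 1.9125 (unchanged). New critical value: z_{0.005} = 2.576.
Revised power = Φ(δ − 2.576) + Φ(−δ − 2.576) = Φ(-0.663) + Φ(-4.488) = 0.2536 + 0.0000 = 0.2536.

Power ≈ 0.254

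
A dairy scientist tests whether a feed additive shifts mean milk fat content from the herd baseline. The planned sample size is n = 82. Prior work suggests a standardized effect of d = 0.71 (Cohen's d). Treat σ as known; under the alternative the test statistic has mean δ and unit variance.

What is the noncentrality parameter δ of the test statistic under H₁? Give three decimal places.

δ ≈ 6.429

δ = d·√n = 0.71 × √82 = 6.4293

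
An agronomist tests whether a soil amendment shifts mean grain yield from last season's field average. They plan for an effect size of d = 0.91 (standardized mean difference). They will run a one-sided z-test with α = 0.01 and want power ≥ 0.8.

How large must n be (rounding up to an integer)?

Set Φ(δ − 2.326) = 0.8; then δ − 2.326 = Φ⁻¹(0.8) = 0.842, giving δ = 3.168.
δ = d·√n ⇒ n = (δ/d)² = (3.168 / 0.91)² = 12.12.
Rounding up, n = 13.

n = 13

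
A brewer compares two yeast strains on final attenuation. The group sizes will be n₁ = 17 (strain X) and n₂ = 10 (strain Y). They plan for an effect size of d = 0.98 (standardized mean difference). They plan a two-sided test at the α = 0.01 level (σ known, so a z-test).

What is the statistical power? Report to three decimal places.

Power ≈ 0.454

Noncentrality parameter: δ = d / √(1/n₁ + 1/n₂) = 0.98 / √(1/17 + 1/10) = 2.4591
Critical value for a two-sided test at α = 0.01: z_{α/2} = 2.576.
Power = Φ(δ − 2.576) + Φ(−δ − 2.576) = Φ(-0.117) + Φ(-5.035) = 0.4535 + 0.0000 = 0.4535.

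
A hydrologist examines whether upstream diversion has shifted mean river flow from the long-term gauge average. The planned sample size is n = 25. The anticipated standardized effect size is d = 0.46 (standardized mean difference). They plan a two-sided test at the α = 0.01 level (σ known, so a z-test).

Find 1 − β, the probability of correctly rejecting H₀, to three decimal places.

Power ≈ 0.391

Noncentrality parameter: δ = d·√n = 0.46 × √25 = 2.3000
Critical value for a two-sided test at α = 0.01: z_{α/2} = 2.576.
Power = Φ(δ − 2.576) + Φ(−δ − 2.576) = Φ(-0.276) + Φ(-4.876) = 0.3913 + 0.0000 = 0.3913.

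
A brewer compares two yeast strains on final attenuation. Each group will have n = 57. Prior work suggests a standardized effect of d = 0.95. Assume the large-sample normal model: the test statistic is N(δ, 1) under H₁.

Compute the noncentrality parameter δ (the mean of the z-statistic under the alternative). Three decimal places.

δ ≈ 5.072

The noncentrality parameter scales effect size by the design's sample-size factor: δ = d·√(n/2) = 0.95 × √(57/2) = 5.0716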